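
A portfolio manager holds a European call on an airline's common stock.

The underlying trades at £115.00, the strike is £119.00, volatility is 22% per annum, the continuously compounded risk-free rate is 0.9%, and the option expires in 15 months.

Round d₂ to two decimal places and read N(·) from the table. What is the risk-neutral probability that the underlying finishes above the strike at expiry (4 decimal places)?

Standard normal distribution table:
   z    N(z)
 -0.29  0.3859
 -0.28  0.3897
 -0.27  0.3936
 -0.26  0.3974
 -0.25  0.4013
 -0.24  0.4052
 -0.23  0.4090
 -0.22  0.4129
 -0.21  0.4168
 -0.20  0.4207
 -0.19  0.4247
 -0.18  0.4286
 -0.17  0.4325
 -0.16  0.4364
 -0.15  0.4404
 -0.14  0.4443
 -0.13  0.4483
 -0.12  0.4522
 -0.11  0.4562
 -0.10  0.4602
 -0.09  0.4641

T = 1.25;  σ√T = 0.2460
d₁ = [ln(115/119) + (0.009 + 0.22²/2)·1.25] / 0.2460 = [-0.0342 + 0.0415] / 0.2460 = 0.0297 → 0.03
d₂ = d₁ − σ√T = 0.0297 − 0.2460 = -0.2163 → -0.22
Pr(exercise) under Q = N(d₂) = 0.4129

0.4129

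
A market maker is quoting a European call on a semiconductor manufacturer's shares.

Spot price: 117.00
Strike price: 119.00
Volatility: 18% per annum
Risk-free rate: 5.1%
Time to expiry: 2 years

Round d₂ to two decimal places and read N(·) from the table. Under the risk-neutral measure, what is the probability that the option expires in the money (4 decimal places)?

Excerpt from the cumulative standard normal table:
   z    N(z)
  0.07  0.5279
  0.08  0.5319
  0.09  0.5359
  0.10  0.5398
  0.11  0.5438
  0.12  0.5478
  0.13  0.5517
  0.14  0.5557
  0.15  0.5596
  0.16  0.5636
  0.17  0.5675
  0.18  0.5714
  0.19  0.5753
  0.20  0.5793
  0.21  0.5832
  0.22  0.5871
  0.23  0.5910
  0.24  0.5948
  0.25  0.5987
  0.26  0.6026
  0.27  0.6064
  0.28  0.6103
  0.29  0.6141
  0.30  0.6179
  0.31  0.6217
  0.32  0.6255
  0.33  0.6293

σ√T = 0.18·√2 = 0.2546
d₁ = [ln(117/119) + (0.051 + ½·0.18²)·2] / (σ√T) = (-0.0169 + 0.1344) / 0.2546 = 0.4614 → 0.46
d₂ = 0.4614 − 0.2546 = 0.2068 → 0.21
Pr(exercise) under Q = N(d₂) = 0.5832

0.5832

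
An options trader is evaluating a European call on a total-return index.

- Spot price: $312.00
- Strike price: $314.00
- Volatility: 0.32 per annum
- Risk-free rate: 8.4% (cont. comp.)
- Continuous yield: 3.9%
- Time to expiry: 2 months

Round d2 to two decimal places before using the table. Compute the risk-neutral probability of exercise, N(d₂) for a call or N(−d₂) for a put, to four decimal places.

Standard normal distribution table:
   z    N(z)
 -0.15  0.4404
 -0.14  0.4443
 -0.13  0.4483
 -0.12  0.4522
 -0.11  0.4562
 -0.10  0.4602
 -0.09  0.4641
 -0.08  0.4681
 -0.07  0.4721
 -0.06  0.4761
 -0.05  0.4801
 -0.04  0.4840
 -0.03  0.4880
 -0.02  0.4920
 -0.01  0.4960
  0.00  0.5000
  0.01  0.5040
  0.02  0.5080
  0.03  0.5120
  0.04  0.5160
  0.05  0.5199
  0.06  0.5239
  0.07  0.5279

0.4761

σ√T = 0.32 × 0.4082 = 0.1306
d₁ = [ln(312/314) + (0.084 − 0.039 + 0.32²/2)·0.1667] / 0.1306 = [-0.0064 + 0.0160] / 0.1306 = 0.0738 → 0.07
d₂ = d₁ − σ√T = 0.0738 − 0.1306 = -0.0568 → -0.06
Risk-neutral Pr[S_T > K] = N(d₂) = N(-0.06) = 0.4761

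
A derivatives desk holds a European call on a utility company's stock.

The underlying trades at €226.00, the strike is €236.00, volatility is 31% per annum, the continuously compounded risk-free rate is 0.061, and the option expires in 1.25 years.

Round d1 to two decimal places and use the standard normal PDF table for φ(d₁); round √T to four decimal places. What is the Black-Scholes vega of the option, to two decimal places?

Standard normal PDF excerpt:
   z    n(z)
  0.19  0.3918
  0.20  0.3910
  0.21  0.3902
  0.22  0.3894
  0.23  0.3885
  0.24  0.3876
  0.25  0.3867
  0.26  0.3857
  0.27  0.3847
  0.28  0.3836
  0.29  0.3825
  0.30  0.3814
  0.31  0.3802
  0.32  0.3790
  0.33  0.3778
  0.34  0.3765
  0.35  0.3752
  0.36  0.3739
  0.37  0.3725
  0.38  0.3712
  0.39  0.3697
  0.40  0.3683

σ√T = 0.31 × 1.1180 = 0.3466
d₁ = [ln(226/236) + (0.061 + ½·0.31²)·1.25] / (σ√T) = (-0.0433 + 0.1363) / 0.3466 = 0.2684 ≈ 0.27
√T = √1.25 = 1.1180
φ(d₁) = φ(0.27) = 0.3847
vega = S·φ(d₁)·√T = 226·0.3847·1.1180 = 97.2014

97.20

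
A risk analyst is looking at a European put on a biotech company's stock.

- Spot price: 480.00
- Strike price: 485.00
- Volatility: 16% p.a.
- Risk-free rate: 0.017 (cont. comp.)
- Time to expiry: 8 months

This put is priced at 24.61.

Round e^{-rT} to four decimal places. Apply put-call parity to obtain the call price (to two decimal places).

25.09

e^(−rT) = e^(−0.017·0.6667) = 0.9887
Put-call parity: C − P = S − K·e^(−rT) = 480 − 485·0.9887 = 480 − 479.5195 = 0.4805
C = P + (C − P) = 24.61 + (0.4805) = 25.0905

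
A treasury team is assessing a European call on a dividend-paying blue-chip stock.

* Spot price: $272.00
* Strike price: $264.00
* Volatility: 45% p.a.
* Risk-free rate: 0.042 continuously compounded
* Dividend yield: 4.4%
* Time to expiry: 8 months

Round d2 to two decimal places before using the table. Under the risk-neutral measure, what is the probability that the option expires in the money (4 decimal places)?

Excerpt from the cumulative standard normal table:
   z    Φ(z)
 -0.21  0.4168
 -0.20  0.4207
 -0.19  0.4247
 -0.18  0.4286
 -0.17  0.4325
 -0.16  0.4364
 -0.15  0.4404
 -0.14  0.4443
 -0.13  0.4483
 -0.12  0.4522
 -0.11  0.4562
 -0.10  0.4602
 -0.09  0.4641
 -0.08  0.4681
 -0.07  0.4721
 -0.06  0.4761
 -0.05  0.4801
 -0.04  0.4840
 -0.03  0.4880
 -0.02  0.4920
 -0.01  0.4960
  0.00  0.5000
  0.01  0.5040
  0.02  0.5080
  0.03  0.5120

0.4562

T = 0.6667;  σ√T = 0.3674
d₁ = [ln(272/264) + (0.042 − 0.044 + ½·0.45²)·0.6667] / (σ√T) = (0.0299 + 0.0662) / 0.3674 = 0.2613 ≈ 0.26
d₂ = 0.2613 − 0.3674 = -0.1061 ≈ -0.11
Pr(exercise) under Q = N(d₂) = 0.4562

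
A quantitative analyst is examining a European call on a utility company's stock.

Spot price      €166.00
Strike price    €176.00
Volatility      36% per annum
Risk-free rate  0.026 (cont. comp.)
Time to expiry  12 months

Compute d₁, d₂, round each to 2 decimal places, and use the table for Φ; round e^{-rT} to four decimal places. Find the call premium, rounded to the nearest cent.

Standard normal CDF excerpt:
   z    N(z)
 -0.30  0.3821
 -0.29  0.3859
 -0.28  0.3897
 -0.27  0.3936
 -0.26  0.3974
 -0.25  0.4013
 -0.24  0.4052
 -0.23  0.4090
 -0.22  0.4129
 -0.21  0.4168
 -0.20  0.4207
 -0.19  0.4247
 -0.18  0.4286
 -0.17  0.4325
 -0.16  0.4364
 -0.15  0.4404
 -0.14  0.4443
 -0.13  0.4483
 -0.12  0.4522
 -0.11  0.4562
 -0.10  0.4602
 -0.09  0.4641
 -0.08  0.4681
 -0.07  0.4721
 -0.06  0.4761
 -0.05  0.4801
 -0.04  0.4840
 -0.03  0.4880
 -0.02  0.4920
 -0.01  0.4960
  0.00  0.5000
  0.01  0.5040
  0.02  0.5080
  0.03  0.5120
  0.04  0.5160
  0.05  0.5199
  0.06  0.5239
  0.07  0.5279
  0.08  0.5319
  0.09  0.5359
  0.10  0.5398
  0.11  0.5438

€21.47

σ√T = 0.36 × 1.0000 = 0.3600
d₁ = [ln(166/176) + (0.026 + 0.36²/2)·1] / 0.3600 = [-0.0585 + 0.0908] / 0.3600 = 0.0897 which rounds to 0.09
d₂ = d₁ − σ√T = 0.0897 − 0.3600 = -0.2703 which rounds to -0.27
e^(−rT) = e^(−0.026·1) = 0.9743
N(d₁) = N(0.09) = 0.5359;  N(d₂) = N(-0.27) = 0.3936
C = 166·0.5359 − 176·0.9743·0.3936 = 88.9594 − 67.4933 = 21.4661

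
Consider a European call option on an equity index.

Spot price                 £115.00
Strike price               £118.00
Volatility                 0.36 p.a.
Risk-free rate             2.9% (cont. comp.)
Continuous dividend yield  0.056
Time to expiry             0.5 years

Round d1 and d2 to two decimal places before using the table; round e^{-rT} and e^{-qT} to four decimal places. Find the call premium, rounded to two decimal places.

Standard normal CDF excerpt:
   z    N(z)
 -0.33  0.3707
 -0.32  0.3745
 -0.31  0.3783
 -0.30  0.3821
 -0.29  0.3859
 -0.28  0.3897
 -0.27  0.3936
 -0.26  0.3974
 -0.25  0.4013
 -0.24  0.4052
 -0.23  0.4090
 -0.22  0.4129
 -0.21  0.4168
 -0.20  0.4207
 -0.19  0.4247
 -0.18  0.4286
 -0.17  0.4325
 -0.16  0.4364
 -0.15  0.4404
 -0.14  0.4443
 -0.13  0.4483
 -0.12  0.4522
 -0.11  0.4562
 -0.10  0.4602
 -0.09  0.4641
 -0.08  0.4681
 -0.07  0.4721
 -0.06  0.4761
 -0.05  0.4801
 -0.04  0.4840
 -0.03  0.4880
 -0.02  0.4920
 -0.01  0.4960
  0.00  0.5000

£9.25

T = 0.5;  σ√T = 0.2546
d₁ = [ln(115/118) + (0.029 − 0.056 + ½·0.36²)·0.5] / (σ√T) = (-0.0258 + 0.0189) / 0.2546 = -0.0269 which rounds to -0.03
d₂ = -0.0269 − 0.2546 = -0.2815 which rounds to -0.28
e^(−qT) = e^(−0.056·0.5) = 0.9724;  e^(−rT) = e^(−0.029·0.5) = 0.9856
N(d₁) = N(-0.03) = 0.4880;  N(d₂) = N(-0.28) = 0.3897
C = 115·0.9724·0.4880 − 118·0.9856·0.3897 = 54.5711 − 45.3224 = 9.2487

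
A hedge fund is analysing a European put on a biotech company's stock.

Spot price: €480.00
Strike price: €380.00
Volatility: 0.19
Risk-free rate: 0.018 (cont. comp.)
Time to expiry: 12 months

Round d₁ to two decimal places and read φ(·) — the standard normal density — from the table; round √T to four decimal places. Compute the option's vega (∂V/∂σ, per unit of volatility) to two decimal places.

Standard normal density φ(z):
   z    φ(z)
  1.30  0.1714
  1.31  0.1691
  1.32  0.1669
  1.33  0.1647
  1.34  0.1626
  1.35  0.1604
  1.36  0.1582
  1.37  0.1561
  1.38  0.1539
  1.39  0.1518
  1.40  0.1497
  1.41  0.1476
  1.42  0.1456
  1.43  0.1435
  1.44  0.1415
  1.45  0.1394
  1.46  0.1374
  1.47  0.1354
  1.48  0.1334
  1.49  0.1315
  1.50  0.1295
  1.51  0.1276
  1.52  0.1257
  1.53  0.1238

69.89

σ√T = 0.19·√1 = 0.1900
d₁ = [ln(480/380) + (0.018 + 0.19²/2)·1] / 0.1900 = [0.2336 + 0.0360] / 0.1900 = 1.4193 which rounds to 1.42
√T = √1 = 1.0000
φ(d₁) = φ(1.42) = 0.1456
vega = S·φ(d₁)·√T = 480·0.1456·1.0000 = 69.8880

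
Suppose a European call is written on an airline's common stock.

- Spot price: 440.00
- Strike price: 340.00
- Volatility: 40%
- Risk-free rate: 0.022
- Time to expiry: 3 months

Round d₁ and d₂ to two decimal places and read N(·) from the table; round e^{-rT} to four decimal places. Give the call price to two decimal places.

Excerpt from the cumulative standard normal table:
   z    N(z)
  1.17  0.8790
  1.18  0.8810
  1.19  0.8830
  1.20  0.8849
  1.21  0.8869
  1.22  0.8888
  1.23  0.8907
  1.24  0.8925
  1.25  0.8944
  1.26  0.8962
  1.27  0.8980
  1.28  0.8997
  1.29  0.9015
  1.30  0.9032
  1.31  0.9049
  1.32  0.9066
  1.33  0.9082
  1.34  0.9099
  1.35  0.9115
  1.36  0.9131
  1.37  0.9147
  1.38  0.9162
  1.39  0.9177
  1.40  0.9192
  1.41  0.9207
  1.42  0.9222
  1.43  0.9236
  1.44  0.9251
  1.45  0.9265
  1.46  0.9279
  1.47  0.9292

σ√T = 0.4·√0.25 = 0.2000
ln(S/K) + (r + σ²/2)T = ln(440/340) + (0.022 + 0.4²/2)·0.25 = 0.2578 + 0.0255 = 0.2833
d₁ = 0.2833 / 0.2000 = 1.4166 which rounds to 1.42
d₂ = d₁ − σ√T = 1.4166 − 0.2000 = 1.2166 which rounds to 1.22
e^(−rT) = e^(−0.022·0.25) = 0.9945
N(d₁) = N(1.42) = 0.9222;  N(d₂) = N(1.22) = 0.8888
C = 440·0.9222 − 340·0.9945·0.8888 = 405.7680 − 300.5299 = 105.2381

105.24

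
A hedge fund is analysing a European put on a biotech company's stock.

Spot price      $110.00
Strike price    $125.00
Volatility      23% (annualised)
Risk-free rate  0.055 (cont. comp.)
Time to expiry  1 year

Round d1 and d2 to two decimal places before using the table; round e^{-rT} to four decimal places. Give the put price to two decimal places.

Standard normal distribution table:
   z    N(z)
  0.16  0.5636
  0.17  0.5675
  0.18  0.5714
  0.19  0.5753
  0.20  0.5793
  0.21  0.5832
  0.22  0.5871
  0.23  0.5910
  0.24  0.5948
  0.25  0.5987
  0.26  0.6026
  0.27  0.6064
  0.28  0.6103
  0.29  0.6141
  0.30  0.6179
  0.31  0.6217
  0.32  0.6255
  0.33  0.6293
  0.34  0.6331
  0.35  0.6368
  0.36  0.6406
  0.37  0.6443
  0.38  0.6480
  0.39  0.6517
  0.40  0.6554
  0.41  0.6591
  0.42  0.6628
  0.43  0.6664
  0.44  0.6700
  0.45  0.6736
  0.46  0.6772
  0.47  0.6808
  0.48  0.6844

$15.12

σ√T = 0.23 × 1.0000 = 0.2300
ln(S/K) + (r + σ²/2)T = ln(110/125) + (0.055 + 0.23²/2)·1 = -0.1278 + 0.0814 = -0.0464
d₁ = -0.0464 / 0.2300 = -0.2017 → -0.20
d₂ = d₁ − σ√T = -0.2017 − 0.2300 = -0.4317 → -0.43
exp(−rT) = exp(−0.055·1) = 0.9465
P = 125·0.9465·N(0.43) − 110·N(0.20) = 125·0.9465·0.6664 − 110·0.5793 = 78.8435 − 63.7230 = 15.1204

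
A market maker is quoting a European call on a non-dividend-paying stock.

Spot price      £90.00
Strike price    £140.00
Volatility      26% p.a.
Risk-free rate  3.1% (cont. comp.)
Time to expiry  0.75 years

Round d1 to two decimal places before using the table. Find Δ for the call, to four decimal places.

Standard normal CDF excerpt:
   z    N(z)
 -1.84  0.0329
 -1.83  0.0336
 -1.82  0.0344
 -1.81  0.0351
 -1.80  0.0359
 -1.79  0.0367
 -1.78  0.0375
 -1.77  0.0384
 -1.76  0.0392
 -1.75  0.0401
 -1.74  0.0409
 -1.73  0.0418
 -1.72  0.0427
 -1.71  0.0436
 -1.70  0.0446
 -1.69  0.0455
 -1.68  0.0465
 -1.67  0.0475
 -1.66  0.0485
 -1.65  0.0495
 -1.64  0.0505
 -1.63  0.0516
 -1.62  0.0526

σ√T = 0.26 × 0.8660 = 0.2252
d₁ = [ln(90/140) + (0.031 + ½·0.26²)·0.75] / (σ√T) = (-0.4418 + 0.0486) / 0.2252 = -1.7464 ≈ -1.75
N(d₁) = N(-1.75) = 0.0401
Δ_call = N(d₁) = 0.0401

0.0401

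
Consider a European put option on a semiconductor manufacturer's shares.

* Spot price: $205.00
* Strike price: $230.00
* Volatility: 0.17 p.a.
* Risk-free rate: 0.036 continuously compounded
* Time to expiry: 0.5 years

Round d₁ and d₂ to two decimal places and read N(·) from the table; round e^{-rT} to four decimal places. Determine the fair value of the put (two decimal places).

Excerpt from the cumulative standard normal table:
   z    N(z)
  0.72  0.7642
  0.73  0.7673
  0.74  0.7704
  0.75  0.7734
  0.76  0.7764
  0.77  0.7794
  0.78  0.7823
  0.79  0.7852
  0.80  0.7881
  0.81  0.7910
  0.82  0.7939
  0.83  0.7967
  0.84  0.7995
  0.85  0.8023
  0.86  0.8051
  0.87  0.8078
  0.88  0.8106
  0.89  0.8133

σ√T = 0.17 × 0.7071 = 0.1202
ln(S/K) + (r + σ²/2)T = ln(205/230) + (0.036 + 0.17²/2)·0.5 = -0.1151 + 0.0252 = -0.0898
d₁ = -0.0898 / 0.1202 = -0.7474 → -0.75
d₂ = d₁ − σ√T = -0.7474 − 0.1202 = -0.8676 → -0.87
e^(−rT) = e^(−0.036·0.5) = 0.9822
P = 230·0.9822·N(0.87) − 205·N(0.75) = 230·0.9822·0.8078 − 205·0.7734 = 182.4869 − 158.5470 = 23.9399

$23.94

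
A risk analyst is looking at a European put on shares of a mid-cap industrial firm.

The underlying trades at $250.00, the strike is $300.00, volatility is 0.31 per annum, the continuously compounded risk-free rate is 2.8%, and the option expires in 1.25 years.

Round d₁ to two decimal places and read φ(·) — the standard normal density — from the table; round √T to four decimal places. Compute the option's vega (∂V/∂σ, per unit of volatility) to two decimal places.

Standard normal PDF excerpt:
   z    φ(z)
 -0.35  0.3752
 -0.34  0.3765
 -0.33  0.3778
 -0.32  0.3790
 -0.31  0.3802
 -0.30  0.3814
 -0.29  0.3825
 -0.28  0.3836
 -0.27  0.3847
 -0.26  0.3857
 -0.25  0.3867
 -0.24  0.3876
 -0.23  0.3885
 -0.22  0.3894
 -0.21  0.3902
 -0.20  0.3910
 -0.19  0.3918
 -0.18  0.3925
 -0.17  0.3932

T = 1.25;  σ√T = 0.3466
d₁ = [ln(250/300) + (0.028 + 0.31²/2)·1.25] / 0.3466 = [-0.1823 + 0.0951] / 0.3466 = -0.2518 ⇒ -0.25
√T = √1.25 = 1.1180
φ(d₁) = φ(-0.25) = 0.3867
vega = S·φ(d₁)·√T = 250·0.3867·1.1180 = 108.0827

108.08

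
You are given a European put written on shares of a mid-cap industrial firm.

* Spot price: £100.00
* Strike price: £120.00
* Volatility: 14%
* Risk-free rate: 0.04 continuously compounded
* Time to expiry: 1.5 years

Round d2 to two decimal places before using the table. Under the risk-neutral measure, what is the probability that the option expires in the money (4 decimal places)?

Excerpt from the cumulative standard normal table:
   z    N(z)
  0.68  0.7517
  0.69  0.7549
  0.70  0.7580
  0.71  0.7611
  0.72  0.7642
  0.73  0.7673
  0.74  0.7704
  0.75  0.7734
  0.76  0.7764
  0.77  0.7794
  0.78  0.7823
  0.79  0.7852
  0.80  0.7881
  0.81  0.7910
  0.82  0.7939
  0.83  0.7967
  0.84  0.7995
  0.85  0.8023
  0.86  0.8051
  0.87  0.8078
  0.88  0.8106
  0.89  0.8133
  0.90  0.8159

0.7881

σ√T = 0.14·√1.5 = 0.1715
d₁ = [ln(100/120) + (0.04 + 0.14²/2)·1.5] / 0.1715 = [-0.1823 + 0.0747] / 0.1715 = -0.6277 ≈ -0.63
d₂ = d₁ − σ√T = -0.6277 − 0.1715 = -0.7991 ≈ -0.80
Risk-neutral Pr[S_T < K] = N(−d₂) = N(0.80) = 0.7881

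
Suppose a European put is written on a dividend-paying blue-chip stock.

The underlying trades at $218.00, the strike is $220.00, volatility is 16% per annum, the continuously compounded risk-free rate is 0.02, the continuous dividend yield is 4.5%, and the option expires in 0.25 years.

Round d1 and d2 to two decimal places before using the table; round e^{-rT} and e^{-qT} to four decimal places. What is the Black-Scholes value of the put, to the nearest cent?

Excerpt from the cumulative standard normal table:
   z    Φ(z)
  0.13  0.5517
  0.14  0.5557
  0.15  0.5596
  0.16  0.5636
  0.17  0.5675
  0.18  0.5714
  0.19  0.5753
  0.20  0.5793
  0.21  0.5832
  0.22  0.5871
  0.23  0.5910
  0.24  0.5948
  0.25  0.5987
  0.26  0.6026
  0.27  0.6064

$8.74

σ√T = 0.16 × 0.5000 = 0.0800
d₁ = [ln(218/220) + (0.02 − 0.045 + 0.16²/2)·0.25] / 0.0800 = [-0.0091 − 0.0030] / 0.0800 = -0.1523 which rounds to -0.15
d₂ = d₁ − σ√T = -0.1523 − 0.0800 = -0.2323 which rounds to -0.23
exp(−qT) = exp(−0.045·0.25) = 0.9888;  exp(−rT) = exp(−0.02·0.25) = 0.9950
N(−d₂) = N(0.23) = 0.5910;  N(−d₁) = N(0.15) = 0.5596
P = 220·0.9950·0.5910 − 218·0.9888·0.5596 = 129.3699 − 120.6265 = 8.7434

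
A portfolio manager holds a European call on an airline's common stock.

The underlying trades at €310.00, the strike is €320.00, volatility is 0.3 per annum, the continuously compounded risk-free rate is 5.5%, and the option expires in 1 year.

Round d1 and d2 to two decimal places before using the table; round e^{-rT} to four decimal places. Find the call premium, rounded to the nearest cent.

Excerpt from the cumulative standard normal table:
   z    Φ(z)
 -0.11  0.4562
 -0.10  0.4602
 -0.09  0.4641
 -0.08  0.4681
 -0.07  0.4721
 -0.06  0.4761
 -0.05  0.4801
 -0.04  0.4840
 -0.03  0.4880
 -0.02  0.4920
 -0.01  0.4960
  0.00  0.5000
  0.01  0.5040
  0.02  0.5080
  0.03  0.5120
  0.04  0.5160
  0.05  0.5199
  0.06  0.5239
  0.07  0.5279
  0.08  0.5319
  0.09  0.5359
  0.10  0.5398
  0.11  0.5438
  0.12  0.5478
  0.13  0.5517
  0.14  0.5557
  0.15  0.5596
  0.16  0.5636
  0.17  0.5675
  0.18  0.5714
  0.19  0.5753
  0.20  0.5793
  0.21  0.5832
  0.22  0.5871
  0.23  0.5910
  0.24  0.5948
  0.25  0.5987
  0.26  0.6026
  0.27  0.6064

€40.22

σ√T = 0.3·√1 = 0.3000
d₁ = [ln(310/320) + (0.055 + 0.3²/2)·1] / 0.3000 = [-0.0317 + 0.1000] / 0.3000 = 0.2275 ≈ 0.23
d₂ = d₁ − σ√T = 0.2275 − 0.3000 = -0.0725 ≈ -0.07
e^(−rT) = e^(−0.055·1) = 0.9465
N(d₁) = N(0.23) = 0.5910;  N(d₂) = N(-0.07) = 0.4721
C = 310·0.5910 − 320·0.9465·0.4721 = 183.2100 − 142.9896 = 40.2204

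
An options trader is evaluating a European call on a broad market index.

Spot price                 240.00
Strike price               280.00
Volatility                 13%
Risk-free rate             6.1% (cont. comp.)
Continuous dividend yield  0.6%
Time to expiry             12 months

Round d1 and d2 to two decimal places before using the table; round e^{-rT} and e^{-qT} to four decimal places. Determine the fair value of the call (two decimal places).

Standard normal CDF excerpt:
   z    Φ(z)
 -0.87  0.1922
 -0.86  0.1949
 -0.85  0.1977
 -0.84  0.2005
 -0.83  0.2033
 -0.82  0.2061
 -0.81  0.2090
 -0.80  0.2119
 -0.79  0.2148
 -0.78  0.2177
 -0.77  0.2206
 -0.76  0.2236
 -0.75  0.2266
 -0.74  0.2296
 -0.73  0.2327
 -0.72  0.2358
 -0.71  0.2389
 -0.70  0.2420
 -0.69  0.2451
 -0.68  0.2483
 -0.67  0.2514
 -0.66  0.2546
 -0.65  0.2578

T = 1;  σ√T = 0.1300
d₁ = [ln(240/280) + (0.061 − 0.006 + ½·0.13²)·1] / (σ√T) = (-0.1542 + 0.0635) / 0.1300 = -0.6977 → -0.70
d₂ = -0.6977 − 0.1300 = -0.8277 → -0.83
e^(−qT) = e^(−0.006·1) = 0.9940;  e^(−rT) = e^(−0.061·1) = 0.9408
N(d₁) = N(-0.70) = 0.2420;  N(d₂) = N(-0.83) = 0.2033
C = 240·0.9940·0.2420 − 280·0.9408·0.2033 = 57.7315 − 53.5541 = 4.1774

4.18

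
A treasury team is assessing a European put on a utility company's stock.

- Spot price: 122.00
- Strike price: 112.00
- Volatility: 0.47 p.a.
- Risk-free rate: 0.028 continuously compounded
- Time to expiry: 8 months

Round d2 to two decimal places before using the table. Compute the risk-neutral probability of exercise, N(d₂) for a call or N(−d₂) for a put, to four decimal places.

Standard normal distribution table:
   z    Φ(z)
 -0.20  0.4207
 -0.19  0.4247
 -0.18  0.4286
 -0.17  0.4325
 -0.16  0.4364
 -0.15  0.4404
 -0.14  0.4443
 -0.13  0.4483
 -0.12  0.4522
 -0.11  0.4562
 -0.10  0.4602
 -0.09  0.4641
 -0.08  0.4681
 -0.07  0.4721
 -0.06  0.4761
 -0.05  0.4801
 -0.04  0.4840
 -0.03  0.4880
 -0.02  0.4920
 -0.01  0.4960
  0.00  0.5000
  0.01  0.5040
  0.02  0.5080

0.4681

T = 0.6667;  σ√T = 0.3838
d₁ = [ln(122/112) + (0.028 + ½·0.47²)·0.6667] / (σ√T) = (0.0855 + 0.0923) / 0.3838 = 0.4634 → 0.46
d₂ = 0.4634 − 0.3838 = 0.0796 → 0.08
Pr(exercise) under Q = N(−d₂) = N(-0.08) = 0.4681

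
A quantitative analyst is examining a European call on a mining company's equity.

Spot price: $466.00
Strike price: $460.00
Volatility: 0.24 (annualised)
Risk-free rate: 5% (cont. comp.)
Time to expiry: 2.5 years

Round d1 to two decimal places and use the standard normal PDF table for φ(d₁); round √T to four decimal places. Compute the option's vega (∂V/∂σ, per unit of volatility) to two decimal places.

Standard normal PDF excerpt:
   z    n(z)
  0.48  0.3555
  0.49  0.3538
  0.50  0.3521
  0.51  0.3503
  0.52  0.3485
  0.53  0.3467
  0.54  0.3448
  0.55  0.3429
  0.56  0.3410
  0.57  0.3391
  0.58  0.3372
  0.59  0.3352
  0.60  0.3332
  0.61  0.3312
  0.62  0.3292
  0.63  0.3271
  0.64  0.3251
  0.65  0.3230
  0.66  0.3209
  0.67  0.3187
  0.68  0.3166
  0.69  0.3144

T = 2.5;  σ√T = 0.3795
d₁ = [ln(466/460) + (0.05 + 0.24²/2)·2.5] / 0.3795 = [0.0130 + 0.1970] / 0.3795 = 0.5533 → 0.55
√T = √2.5 = 1.5811
φ(d₁) = φ(0.55) = 0.3429
vega = S·φ(d₁)·√T = 466·0.3429·1.5811 = 252.6462

252.65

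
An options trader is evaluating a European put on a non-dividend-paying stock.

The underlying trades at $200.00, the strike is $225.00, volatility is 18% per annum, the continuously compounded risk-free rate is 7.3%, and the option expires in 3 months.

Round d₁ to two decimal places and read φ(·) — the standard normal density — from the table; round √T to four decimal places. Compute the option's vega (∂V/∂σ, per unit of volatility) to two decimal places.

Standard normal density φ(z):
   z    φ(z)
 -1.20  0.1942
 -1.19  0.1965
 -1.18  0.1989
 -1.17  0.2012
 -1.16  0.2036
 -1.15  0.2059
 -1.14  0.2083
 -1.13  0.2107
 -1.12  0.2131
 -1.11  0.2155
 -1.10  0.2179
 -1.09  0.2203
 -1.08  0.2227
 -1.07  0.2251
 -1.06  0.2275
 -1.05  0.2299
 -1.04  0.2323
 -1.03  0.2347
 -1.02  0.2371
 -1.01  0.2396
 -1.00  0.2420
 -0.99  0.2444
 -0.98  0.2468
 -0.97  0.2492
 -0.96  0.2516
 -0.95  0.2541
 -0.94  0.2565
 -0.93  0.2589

22.75

σ√T = 0.18 × 0.5000 = 0.0900
d₁ = [ln(200/225) + (0.073 + 0.18²/2)·0.25] / 0.0900 = [-0.1178 + 0.0223] / 0.0900 = -1.0609 ⇒ -1.06
√T = √0.25 = 0.5000
φ(d₁) = φ(-1.06) = 0.2275
vega = S·φ(d₁)·√T = 200·0.2275·0.5000 = 22.7500
(Vega is the same for a European call and put with the same parameters.)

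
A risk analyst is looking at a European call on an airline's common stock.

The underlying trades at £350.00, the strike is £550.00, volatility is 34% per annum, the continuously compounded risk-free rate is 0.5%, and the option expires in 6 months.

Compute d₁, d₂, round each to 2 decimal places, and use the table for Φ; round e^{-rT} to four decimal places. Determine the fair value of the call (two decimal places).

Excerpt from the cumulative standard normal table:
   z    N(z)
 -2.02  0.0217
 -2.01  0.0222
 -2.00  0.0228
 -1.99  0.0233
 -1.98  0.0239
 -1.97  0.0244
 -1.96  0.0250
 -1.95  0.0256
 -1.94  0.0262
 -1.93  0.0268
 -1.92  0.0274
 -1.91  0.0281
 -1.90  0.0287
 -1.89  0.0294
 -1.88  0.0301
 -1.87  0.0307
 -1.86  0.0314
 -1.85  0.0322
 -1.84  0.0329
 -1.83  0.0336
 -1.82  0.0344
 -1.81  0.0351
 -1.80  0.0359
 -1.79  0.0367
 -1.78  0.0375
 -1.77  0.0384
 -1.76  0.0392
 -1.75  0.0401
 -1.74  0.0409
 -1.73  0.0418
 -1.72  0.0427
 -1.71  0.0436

T = 0.5;  σ√T = 0.2404
d₁ = [ln(350/550) + (0.005 + 0.34²/2)·0.5] / 0.2404 = [-0.4520 + 0.0314] / 0.2404 = -1.7494 ≈ -1.75
d₂ = d₁ − σ√T = -1.7494 − 0.2404 = -1.9898 ≈ -1.99
exp(−rT) = exp(−0.005·0.5) = 0.9975
C = 350·N(-1.75) − 550·0.9975·N(-1.99) = 350·0.0401 − 550·0.9975·0.0233 = 14.0350 − 12.7830 = 1.2520

£1.25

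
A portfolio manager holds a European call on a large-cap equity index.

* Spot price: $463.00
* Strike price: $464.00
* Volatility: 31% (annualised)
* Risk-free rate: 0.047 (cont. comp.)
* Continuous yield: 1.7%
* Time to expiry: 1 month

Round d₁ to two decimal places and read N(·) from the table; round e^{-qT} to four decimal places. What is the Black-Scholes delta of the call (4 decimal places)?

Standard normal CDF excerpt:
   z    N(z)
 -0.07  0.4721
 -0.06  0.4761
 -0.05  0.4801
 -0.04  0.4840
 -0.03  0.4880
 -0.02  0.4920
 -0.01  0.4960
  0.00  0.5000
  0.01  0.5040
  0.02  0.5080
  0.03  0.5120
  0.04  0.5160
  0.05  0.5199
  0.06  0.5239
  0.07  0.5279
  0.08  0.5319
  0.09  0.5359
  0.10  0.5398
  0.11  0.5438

σ√T = 0.31·√0.08333 = 0.0895
d₁ = [ln(463/464) + (0.047 − 0.017 + 0.31²/2)·0.08333] / 0.0895 = [-0.0022 + 0.0065] / 0.0895 = 0.0486 ⇒ 0.05
N(d₁) = N(0.05) = 0.5199
Δ_call = e^(−qT)·N(d₁) = 0.9986·0.5199 = 0.5192

0.5192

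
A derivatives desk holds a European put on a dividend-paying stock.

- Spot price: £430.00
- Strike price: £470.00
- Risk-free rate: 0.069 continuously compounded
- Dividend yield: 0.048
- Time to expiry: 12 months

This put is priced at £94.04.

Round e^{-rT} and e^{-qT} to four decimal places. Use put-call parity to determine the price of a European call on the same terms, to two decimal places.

e^(−qT) = e^(−0.048·1) = 0.9531;  e^(−rT) = e^(−0.069·1) = 0.9333
Put-call parity: C − P = S·e^(−qT) − K·e^(−rT) = 430·0.9531 − 470·0.9333 = 409.8330 − 438.6510 = -28.8180
C = P + (C − P) = 94.04 + (-28.8180) = 65.2220

£65.22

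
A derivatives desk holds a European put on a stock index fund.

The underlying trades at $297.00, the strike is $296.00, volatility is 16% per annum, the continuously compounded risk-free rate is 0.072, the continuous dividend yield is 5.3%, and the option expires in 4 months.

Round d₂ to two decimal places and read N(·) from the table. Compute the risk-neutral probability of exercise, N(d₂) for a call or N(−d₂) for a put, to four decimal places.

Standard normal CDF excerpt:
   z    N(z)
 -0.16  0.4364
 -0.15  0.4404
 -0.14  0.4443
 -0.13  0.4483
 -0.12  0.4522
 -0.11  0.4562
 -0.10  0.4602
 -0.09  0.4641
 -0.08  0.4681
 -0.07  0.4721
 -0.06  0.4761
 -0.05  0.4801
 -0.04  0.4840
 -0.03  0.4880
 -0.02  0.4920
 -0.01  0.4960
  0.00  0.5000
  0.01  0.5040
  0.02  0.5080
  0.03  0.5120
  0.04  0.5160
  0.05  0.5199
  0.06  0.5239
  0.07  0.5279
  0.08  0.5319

0.4761

σ√T = 0.16·√0.3333 = 0.0924
d₁ = [ln(297/296) + (0.072 − 0.053 + 0.16²/2)·0.3333] / 0.0924 = [0.0034 + 0.0106] / 0.0924 = 0.1513 → 0.15
d₂ = d₁ − σ√T = 0.1513 − 0.0924 = 0.0589 → 0.06
Risk-neutral Pr[S_T < K] = N(−d₂) = N(-0.06) = 0.4761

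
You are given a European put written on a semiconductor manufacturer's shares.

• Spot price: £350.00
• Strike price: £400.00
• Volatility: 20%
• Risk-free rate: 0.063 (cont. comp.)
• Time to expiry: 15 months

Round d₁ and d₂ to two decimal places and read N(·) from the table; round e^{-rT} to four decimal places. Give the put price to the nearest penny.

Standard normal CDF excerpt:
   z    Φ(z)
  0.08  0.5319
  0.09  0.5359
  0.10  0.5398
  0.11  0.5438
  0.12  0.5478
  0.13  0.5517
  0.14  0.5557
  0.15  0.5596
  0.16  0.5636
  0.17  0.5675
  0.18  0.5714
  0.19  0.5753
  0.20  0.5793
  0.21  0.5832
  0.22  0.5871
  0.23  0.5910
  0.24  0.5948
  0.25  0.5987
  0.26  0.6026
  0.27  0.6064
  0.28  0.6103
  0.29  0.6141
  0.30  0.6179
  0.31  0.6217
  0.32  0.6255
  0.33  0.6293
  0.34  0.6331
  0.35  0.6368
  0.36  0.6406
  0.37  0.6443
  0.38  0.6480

£43.75

σ√T = 0.2·√1.25 = 0.2236
d₁ = [ln(350/400) + (0.063 + 0.2²/2)·1.25] / 0.2236 = [-0.1335 + 0.1038] / 0.2236 = -0.1332 ⇒ -0.13
d₂ = d₁ − σ√T = -0.1332 − 0.2236 = -0.3568 ⇒ -0.36
e^(−rT) = e^(−0.063·1.25) = 0.9243
N(−d₂) = N(0.36) = 0.6406;  N(−d₁) = N(0.13) = 0.5517
P = 400·0.9243·0.6406 − 350·0.5517 = 236.8426 − 193.0950 = 43.7476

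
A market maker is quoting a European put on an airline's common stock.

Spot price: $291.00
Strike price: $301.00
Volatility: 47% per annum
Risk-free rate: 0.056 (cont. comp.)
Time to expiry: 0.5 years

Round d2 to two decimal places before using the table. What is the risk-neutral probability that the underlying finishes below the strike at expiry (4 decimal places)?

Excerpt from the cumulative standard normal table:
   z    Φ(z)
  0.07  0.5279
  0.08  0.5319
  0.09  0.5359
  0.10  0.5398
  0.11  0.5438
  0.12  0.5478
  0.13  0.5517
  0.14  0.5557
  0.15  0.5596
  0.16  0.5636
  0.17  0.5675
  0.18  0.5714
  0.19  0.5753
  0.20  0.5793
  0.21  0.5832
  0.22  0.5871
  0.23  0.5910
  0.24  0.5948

0.5714

σ√T = 0.47 × 0.7071 = 0.3323
ln(S/K) + (r + σ²/2)T = ln(291/301) + (0.056 + 0.47²/2)·0.5 = -0.0338 + 0.0832 = 0.0494
d₁ = 0.0494 / 0.3323 = 0.1488 ≈ 0.15
d₂ = d₁ − σ√T = 0.1488 − 0.3323 = -0.1836 ≈ -0.18
Pr(exercise) under Q = N(−d₂) = N(0.18) = 0.5714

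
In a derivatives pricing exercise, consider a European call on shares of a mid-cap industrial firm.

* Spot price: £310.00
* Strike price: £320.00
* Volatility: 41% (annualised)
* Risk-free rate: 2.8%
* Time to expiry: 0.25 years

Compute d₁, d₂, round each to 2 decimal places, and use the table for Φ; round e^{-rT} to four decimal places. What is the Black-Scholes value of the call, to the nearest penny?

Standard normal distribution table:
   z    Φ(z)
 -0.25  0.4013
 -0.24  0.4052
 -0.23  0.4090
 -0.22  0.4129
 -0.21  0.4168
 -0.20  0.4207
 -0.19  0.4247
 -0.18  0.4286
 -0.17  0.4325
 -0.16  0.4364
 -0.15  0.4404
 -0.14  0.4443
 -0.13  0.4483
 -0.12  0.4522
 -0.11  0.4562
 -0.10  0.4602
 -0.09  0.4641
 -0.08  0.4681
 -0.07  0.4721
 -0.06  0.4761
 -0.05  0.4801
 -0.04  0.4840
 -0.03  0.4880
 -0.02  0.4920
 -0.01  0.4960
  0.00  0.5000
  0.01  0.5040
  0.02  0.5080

σ√T = 0.41 × 0.5000 = 0.2050
d₁ = [ln(310/320) + (0.028 + 0.41²/2)·0.25] / 0.2050 = [-0.0317 + 0.0280] / 0.2050 = -0.0182 ⇒ -0.02
d₂ = d₁ − σ√T = -0.0182 − 0.2050 = -0.2232 ⇒ -0.22
e^(−rT) = e^(−0.028·0.25) = 0.9930
C = 310·N(-0.02) − 320·0.9930·N(-0.22) = 310·0.4920 − 320·0.9930·0.4129 = 152.5200 − 131.2031 = 21.3169

£21.32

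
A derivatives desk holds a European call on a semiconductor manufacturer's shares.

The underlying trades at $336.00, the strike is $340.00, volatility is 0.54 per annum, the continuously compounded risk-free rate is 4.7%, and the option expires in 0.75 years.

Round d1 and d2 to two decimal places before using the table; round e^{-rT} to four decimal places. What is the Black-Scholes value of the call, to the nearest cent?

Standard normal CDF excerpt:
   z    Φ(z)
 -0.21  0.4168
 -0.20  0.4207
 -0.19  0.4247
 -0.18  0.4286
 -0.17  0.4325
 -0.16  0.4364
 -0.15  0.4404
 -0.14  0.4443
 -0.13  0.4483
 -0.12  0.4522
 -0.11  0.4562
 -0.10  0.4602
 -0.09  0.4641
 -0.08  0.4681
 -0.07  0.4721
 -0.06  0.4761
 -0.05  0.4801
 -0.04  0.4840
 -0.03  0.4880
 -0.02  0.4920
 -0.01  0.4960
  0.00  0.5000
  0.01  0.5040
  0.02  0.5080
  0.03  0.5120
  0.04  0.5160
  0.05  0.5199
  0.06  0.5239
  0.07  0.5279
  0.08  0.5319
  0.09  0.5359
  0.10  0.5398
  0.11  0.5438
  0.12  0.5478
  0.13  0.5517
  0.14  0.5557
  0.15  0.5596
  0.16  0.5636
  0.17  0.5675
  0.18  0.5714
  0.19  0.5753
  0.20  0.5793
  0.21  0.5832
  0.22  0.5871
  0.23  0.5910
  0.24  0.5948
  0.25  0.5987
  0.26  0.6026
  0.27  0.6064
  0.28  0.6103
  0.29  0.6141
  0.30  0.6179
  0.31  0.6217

σ√T = 0.54·√0.75 = 0.4677
d₁ = [ln(336/340) + (0.047 + ½·0.54²)·0.75] / (σ√T) = (-0.0118 + 0.1446) / 0.4677 = 0.2839 ≈ 0.28
d₂ = 0.2839 − 0.4677 = -0.1838 ≈ -0.18
exp(−rT) = exp(−0.047·0.75) = 0.9654
C = 336·N(0.28) − 340·0.9654·N(-0.18) = 336·0.6103 − 340·0.9654·0.4286 = 205.0608 − 140.6819 = 64.3789

$64.38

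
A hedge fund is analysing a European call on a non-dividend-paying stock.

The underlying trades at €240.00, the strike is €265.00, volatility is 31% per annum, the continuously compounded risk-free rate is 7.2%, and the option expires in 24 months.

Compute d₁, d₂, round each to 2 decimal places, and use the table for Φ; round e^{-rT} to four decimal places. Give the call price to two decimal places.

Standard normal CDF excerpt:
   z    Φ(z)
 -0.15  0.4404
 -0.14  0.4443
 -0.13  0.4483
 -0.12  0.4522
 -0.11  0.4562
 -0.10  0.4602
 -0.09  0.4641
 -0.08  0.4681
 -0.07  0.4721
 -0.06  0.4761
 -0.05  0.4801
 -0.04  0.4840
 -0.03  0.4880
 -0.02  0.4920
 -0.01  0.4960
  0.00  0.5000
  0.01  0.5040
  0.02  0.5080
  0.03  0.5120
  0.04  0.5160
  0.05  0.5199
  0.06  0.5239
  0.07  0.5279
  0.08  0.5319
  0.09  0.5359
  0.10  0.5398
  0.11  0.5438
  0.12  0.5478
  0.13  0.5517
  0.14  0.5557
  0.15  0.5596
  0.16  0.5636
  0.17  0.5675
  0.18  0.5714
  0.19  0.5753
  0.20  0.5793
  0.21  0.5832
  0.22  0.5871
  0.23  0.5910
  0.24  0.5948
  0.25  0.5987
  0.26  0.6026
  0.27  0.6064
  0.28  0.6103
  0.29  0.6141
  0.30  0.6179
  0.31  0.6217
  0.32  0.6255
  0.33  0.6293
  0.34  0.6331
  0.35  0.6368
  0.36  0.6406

€46.36

σ√T = 0.31 × 1.4142 = 0.4384
d₁ = [ln(240/265) + (0.072 + ½·0.31²)·2] / (σ√T) = (-0.0991 + 0.2401) / 0.4384 = 0.3216 ⇒ 0.32
d₂ = 0.3216 − 0.4384 = -0.1168 ⇒ -0.12
e^(−rT) = e^(−0.072·2) = 0.8659
N(d₁) = N(0.32) = 0.6255;  N(d₂) = N(-0.12) = 0.4522
C = 240·0.6255 − 265·0.8659·0.4522 = 150.1200 − 103.7634 = 46.3566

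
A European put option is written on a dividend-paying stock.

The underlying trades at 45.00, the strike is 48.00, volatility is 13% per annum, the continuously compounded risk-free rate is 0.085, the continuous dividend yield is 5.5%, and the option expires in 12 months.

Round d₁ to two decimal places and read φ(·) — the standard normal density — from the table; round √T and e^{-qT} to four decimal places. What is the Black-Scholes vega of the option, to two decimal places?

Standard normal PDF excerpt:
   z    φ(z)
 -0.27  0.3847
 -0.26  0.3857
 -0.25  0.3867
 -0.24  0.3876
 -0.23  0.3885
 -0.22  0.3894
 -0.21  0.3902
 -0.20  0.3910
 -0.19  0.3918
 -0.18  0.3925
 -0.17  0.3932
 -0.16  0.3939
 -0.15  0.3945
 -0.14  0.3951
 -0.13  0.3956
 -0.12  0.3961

σ√T = 0.13·√1 = 0.1300
ln(S/K) + (r − q + σ²/2)T = ln(45/48) + (0.085 − 0.055 + 0.13²/2)·1 = -0.0645 + 0.0385 = -0.0261
d₁ = -0.0261 / 0.1300 = -0.2007 which rounds to -0.20
√T = √1 = 1.0000
φ(d₁) = φ(-0.20) = 0.3910
e^(−qT) = e^(−0.055·1) = 0.9465
vega = S·e^(−qT)·φ(d₁)·√T = 45·0.9465·0.3910·1.0000 = 16.6537
(The call has the same vega.)

16.65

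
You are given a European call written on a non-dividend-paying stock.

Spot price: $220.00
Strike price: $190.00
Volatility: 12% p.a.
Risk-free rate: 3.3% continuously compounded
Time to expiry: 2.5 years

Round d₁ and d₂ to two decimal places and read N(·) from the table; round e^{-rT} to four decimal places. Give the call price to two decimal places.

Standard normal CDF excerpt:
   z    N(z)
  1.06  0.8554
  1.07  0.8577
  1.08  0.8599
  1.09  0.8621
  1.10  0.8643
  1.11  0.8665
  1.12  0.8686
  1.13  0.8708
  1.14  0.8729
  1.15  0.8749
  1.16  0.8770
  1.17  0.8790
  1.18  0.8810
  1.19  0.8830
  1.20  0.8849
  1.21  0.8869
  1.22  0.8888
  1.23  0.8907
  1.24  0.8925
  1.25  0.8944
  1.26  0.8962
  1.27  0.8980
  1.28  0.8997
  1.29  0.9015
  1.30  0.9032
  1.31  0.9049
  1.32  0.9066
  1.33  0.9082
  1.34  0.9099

$47.11

σ√T = 0.12·√2.5 = 0.1897
d₁ = [ln(220/190) + (0.033 + 0.12²/2)·2.5] / 0.1897 = [0.1466 + 0.1005] / 0.1897 = 1.3023 → 1.30
d₂ = d₁ − σ√T = 1.3023 − 0.1897 = 1.1126 → 1.11
e^(−rT) = e^(−0.033·2.5) = 0.9208
N(d₁) = N(1.30) = 0.9032;  N(d₂) = N(1.11) = 0.8665
C = 220·0.9032 − 190·0.9208·0.8665 = 198.7040 − 151.5959 = 47.1081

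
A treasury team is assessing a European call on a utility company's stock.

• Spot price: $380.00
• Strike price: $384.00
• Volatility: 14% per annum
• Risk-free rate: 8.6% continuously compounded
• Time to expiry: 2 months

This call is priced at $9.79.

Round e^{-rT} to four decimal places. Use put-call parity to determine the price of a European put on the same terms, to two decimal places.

$8.34

exp(−rT) = exp(−0.086·0.1667) = 0.9858
Put-call parity: C − P = S − K·e^(−rT) = 380 − 384·0.9858 = 380 − 378.5472 = 1.4528
P = C − (C − P) = 9.79 − (1.4528) = 8.3372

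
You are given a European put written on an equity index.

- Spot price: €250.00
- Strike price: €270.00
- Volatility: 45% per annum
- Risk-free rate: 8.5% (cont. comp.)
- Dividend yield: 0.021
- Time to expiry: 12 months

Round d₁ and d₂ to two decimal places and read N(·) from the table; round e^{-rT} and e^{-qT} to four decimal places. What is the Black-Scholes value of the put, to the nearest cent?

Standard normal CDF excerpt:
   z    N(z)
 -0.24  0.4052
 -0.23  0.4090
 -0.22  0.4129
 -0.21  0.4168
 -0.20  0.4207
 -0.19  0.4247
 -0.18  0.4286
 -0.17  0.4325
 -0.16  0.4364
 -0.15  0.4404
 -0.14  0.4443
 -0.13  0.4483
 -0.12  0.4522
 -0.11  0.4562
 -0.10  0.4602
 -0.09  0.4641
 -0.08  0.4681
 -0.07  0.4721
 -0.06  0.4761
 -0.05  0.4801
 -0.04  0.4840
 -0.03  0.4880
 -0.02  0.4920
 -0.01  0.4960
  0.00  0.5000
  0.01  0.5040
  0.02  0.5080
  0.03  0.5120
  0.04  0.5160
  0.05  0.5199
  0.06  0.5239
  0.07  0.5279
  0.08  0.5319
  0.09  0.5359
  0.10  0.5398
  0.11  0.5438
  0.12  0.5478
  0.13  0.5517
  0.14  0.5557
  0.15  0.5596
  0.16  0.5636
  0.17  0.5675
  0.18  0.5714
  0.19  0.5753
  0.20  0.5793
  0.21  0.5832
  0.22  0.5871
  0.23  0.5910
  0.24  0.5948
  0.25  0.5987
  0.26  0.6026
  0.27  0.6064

€45.49

T = 1;  σ√T = 0.4500
d₁ = [ln(250/270) + (0.085 − 0.021 + 0.45²/2)·1] / 0.4500 = [-0.0770 + 0.1653] / 0.4500 = 0.1962 → 0.20
d₂ = d₁ − σ√T = 0.1962 − 0.4500 = -0.2538 → -0.25
e^(−qT) = e^(−0.021·1) = 0.9792;  e^(−rT) = e^(−0.085·1) = 0.9185
N(−d₂) = N(0.25) = 0.5987;  N(−d₁) = N(-0.20) = 0.4207
P = 270·0.9185·0.5987 − 250·0.9792·0.4207 = 148.4746 − 102.9874 = 45.4872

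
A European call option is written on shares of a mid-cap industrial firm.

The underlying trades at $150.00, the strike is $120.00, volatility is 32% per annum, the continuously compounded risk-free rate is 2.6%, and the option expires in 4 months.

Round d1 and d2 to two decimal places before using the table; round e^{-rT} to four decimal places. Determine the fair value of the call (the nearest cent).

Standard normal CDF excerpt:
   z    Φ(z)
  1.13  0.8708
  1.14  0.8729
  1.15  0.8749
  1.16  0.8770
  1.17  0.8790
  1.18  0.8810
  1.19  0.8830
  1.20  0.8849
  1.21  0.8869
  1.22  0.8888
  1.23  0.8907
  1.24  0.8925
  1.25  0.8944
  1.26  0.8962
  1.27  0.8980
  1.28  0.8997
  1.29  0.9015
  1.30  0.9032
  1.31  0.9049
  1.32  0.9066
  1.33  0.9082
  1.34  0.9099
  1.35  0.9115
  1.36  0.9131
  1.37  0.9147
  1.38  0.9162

$32.39

T = 0.3333;  σ√T = 0.1848
d₁ = [ln(150/120) + (0.026 + 0.32²/2)·0.3333] / 0.1848 = [0.2231 + 0.0257] / 0.1848 = 1.3471 which rounds to 1.35
d₂ = d₁ − σ√T = 1.3471 − 0.1848 = 1.1623 which rounds to 1.16
e^(−rT) = e^(−0.026·0.3333) = 0.9914
N(d₁) = N(1.35) = 0.9115;  N(d₂) = N(1.16) = 0.8770
C = 150·0.9115 − 120·0.9914·0.8770 = 136.7250 − 104.3349 = 32.3901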